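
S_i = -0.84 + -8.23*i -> [-0.84, -9.07, -17.3, -25.53, -33.76]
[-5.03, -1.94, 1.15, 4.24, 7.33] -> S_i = -5.03 + 3.09*i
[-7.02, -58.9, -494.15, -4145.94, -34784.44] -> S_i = -7.02*8.39^i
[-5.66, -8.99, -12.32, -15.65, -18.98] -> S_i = -5.66 + -3.33*i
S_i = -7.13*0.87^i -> [-7.13, -6.2, -5.4, -4.7, -4.08]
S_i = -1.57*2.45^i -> [-1.57, -3.85, -9.42, -23.09, -56.57]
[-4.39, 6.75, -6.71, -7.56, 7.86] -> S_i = Random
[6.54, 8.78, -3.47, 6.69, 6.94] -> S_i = Random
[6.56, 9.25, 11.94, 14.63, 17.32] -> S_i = 6.56 + 2.69*i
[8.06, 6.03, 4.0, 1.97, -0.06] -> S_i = 8.06 + -2.03*i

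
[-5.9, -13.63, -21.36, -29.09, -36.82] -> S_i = -5.90 + -7.73*i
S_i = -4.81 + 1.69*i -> [-4.81, -3.12, -1.43, 0.26, 1.95]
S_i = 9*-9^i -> [9, -81, 729, -6561, 59049]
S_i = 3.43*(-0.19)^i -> [3.43, -0.65, 0.12, -0.02, 0.0]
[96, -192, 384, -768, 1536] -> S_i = 96*-2^i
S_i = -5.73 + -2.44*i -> [-5.73, -8.17, -10.61, -13.05, -15.49]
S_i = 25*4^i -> [25, 100, 400, 1600, 6400]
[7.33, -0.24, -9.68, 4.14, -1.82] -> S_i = Random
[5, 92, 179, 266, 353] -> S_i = 5 + 87*i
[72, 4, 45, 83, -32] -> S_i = Random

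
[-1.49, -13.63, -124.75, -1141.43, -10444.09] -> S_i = -1.49*9.15^i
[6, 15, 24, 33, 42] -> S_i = 6 + 9*i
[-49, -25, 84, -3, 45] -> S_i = Random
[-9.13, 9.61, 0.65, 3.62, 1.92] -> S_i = Random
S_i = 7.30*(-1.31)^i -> [7.3, -9.56, 12.53, -16.41, 21.5]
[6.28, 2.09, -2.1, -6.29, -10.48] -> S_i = 6.28 + -4.19*i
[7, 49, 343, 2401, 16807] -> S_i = 7*7^i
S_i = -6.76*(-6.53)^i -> [-6.76, 44.14, -288.25, 1882.29, -12291.35]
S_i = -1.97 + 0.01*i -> [-1.97, -1.96, -1.95, -1.94, -1.93]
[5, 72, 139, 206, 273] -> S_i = 5 + 67*i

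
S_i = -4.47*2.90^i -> [-4.47, -12.96, -37.59, -109.02, -316.15]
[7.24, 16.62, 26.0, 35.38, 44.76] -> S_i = 7.24 + 9.38*i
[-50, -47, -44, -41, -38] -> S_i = -50 + 3*i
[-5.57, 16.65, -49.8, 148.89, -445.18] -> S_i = -5.57*(-2.99)^i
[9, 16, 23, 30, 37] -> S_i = 9 + 7*i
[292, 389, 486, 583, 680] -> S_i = 292 + 97*i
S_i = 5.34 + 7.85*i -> [5.34, 13.19, 21.04, 28.89, 36.74]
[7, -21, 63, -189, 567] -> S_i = 7*-3^i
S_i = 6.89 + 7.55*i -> [6.89, 14.44, 21.99, 29.54, 37.09]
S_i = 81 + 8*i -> [81, 89, 97, 105, 113]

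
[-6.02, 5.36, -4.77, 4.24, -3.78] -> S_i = -6.02*(-0.89)^i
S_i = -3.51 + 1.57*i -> [-3.51, -1.94, -0.37, 1.2, 2.77]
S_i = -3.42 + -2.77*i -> [-3.42, -6.19, -8.96, -11.73, -14.5]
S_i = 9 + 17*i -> [9, 26, 43, 60, 77]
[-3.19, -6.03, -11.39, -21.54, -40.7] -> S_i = -3.19*1.89^i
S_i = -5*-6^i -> [-5, 30, -180, 1080, -6480]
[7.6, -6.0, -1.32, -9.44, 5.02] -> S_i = Random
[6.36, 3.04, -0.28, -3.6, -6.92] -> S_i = 6.36 + -3.32*i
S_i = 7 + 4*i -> [7, 11, 15, 19, 23]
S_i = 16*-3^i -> [16, -48, 144, -432, 1296]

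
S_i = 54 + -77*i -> [54, -23, -100, -177, -254]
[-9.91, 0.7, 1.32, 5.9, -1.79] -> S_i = Random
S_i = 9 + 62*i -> [9, 71, 133, 195, 257]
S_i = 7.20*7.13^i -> [7.2, 51.34, 366.03, 2609.76, 18607.61]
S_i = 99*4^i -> [99, 396, 1584, 6336, 25344]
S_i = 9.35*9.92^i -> [9.35, 92.75, 920.1, 9127.39, 90543.71]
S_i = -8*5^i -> [-8, -40, -200, -1000, -5000]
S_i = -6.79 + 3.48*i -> [-6.79, -3.31, 0.17, 3.65, 7.13]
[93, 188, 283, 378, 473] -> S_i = 93 + 95*i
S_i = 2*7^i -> [2, 14, 98, 686, 4802]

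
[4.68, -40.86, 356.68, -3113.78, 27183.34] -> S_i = 4.68*(-8.73)^i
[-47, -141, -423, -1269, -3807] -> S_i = -47*3^i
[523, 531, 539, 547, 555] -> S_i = 523 + 8*i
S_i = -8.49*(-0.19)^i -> [-8.49, 1.61, -0.31, 0.06, -0.01]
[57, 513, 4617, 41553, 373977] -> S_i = 57*9^i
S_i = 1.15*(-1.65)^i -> [1.15, -1.9, 3.13, -5.17, 8.52]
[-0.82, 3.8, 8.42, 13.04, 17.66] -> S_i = -0.82 + 4.62*i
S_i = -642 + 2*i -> [-642, -640, -638, -636, -634]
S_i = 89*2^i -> [89, 178, 356, 712, 1424]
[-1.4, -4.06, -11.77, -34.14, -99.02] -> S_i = -1.40*2.90^i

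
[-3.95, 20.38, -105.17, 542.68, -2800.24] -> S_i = -3.95*(-5.16)^i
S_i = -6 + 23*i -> [-6, 17, 40, 63, 86]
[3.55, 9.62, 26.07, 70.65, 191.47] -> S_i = 3.55*2.71^i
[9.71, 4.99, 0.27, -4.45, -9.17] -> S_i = 9.71 + -4.72*i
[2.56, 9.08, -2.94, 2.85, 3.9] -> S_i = Random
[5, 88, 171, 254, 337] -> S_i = 5 + 83*i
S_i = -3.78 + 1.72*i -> [-3.78, -2.06, -0.34, 1.38, 3.1]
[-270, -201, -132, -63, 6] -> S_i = -270 + 69*i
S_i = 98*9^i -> [98, 882, 7938, 71442, 642978]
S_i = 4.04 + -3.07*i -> [4.04, 0.97, -2.1, -5.17, -8.24]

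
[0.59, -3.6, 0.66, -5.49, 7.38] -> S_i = Random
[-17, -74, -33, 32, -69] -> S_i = Random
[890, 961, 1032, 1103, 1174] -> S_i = 890 + 71*i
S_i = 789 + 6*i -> [789, 795, 801, 807, 813]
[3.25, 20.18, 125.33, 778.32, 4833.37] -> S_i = 3.25*6.21^i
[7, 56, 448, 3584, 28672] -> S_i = 7*8^i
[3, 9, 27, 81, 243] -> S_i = 3*3^i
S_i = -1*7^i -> [-1, -7, -49, -343, -2401]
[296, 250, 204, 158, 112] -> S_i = 296 + -46*i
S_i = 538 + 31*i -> [538, 569, 600, 631, 662]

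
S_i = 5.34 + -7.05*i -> [5.34, -1.71, -8.76, -15.81, -22.86]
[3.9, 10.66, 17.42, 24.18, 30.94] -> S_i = 3.90 + 6.76*i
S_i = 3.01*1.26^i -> [3.01, 3.79, 4.78, 6.02, 7.59]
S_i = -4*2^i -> [-4, -8, -16, -32, -64]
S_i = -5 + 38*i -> [-5, 33, 71, 109, 147]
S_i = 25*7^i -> [25, 175, 1225, 8575, 60025]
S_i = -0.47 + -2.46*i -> [-0.47, -2.93, -5.39, -7.85, -10.31]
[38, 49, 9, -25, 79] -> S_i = Random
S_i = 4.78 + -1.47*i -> [4.78, 3.31, 1.84, 0.37, -1.1]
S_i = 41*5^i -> [41, 205, 1025, 5125, 25625]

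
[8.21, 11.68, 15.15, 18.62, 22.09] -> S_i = 8.21 + 3.47*i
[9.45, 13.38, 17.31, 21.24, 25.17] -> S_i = 9.45 + 3.93*i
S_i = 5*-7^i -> [5, -35, 245, -1715, 12005]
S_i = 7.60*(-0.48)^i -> [7.6, -3.65, 1.75, -0.84, 0.4]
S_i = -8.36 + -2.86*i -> [-8.36, -11.22, -14.08, -16.94, -19.8]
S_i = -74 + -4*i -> [-74, -78, -82, -86, -90]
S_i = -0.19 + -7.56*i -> [-0.19, -7.75, -15.31, -22.87, -30.43]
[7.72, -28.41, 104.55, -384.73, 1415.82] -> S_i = 7.72*(-3.68)^i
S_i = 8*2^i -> [8, 16, 32, 64, 128]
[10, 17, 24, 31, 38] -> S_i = 10 + 7*i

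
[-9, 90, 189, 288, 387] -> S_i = -9 + 99*i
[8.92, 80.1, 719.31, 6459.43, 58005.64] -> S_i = 8.92*8.98^i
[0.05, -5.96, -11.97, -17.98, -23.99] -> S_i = 0.05 + -6.01*i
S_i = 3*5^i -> [3, 15, 75, 375, 1875]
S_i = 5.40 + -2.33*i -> [5.4, 3.07, 0.74, -1.59, -3.92]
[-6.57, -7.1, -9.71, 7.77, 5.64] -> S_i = Random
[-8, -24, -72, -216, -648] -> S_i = -8*3^i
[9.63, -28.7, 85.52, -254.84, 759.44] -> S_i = 9.63*(-2.98)^i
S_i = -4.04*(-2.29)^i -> [-4.04, 9.25, -21.19, 48.52, -111.1]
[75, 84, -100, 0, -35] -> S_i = Random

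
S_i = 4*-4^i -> [4, -16, 64, -256, 1024]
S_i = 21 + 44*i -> [21, 65, 109, 153, 197]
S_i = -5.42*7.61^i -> [-5.42, -41.25, -313.88, -2388.65, -18177.66]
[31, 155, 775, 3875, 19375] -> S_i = 31*5^i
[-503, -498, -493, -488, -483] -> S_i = -503 + 5*i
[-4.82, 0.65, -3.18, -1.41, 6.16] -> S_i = Random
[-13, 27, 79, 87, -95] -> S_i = Random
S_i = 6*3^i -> [6, 18, 54, 162, 486]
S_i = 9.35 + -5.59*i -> [9.35, 3.76, -1.83, -7.42, -13.01]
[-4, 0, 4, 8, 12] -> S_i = -4 + 4*i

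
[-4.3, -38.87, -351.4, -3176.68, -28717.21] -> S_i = -4.30*9.04^i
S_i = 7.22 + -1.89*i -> [7.22, 5.33, 3.44, 1.55, -0.34]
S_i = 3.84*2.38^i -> [3.84, 9.14, 21.75, 51.77, 123.21]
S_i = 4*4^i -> [4, 16, 64, 256, 1024]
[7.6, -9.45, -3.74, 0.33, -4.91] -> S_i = Random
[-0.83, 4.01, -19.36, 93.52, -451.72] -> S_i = -0.83*(-4.83)^i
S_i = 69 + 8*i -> [69, 77, 85, 93, 101]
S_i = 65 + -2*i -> [65, 63, 61, 59, 57]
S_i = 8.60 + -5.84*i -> [8.6, 2.76, -3.08, -8.92, -14.76]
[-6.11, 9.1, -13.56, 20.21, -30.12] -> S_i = -6.11*(-1.49)^i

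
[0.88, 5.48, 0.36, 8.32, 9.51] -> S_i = Random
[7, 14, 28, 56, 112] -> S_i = 7*2^i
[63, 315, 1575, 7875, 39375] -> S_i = 63*5^i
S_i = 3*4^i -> [3, 12, 48, 192, 768]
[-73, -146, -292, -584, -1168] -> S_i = -73*2^i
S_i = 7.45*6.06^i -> [7.45, 45.15, 273.59, 1657.96, 10047.24]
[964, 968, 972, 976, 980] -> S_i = 964 + 4*i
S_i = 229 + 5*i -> [229, 234, 239, 244, 249]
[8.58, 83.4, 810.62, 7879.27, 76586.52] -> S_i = 8.58*9.72^i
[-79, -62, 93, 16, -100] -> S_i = Random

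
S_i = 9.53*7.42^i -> [9.53, 70.71, 524.69, 3893.18, 28887.4]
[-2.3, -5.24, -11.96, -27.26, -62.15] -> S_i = -2.30*2.28^i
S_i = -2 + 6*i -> [-2, 4, 10, 16, 22]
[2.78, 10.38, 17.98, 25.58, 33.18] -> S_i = 2.78 + 7.60*i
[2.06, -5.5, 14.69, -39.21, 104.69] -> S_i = 2.06*(-2.67)^i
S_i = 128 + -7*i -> [128, 121, 114, 107, 100]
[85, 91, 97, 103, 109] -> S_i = 85 + 6*i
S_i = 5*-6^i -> [5, -30, 180, -1080, 6480]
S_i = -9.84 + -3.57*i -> [-9.84, -13.41, -16.98, -20.55, -24.12]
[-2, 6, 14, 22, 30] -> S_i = -2 + 8*i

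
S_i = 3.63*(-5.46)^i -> [3.63, -19.82, 108.22, -590.86, 3226.1]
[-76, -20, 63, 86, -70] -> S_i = Random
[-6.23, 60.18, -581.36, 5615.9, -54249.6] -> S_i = -6.23*(-9.66)^i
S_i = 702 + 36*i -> [702, 738, 774, 810, 846]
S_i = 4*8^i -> [4, 32, 256, 2048, 16384]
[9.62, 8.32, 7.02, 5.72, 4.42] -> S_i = 9.62 + -1.30*i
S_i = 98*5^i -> [98, 490, 2450, 12250, 61250]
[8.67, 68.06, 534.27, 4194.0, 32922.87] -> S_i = 8.67*7.85^i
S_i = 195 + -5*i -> [195, 190, 185, 180, 175]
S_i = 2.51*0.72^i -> [2.51, 1.81, 1.3, 0.94, 0.67]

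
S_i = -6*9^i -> [-6, -54, -486, -4374, -39366]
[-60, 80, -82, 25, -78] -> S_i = Random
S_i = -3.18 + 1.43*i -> [-3.18, -1.75, -0.32, 1.11, 2.54]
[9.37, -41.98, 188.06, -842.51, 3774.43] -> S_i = 9.37*(-4.48)^i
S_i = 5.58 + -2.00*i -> [5.58, 3.58, 1.58, -0.42, -2.42]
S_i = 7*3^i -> [7, 21, 63, 189, 567]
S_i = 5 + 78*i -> [5, 83, 161, 239, 317]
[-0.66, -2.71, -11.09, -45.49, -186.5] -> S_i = -0.66*4.10^i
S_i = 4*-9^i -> [4, -36, 324, -2916, 26244]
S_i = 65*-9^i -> [65, -585, 5265, -47385, 426465]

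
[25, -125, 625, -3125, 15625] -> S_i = 25*-5^i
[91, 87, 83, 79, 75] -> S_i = 91 + -4*i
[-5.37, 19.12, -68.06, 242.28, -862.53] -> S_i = -5.37*(-3.56)^i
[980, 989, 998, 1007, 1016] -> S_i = 980 + 9*i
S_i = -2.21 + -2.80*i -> [-2.21, -5.01, -7.81, -10.61, -13.41]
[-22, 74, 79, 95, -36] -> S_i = Random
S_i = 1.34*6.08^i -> [1.34, 8.15, 49.53, 301.17, 1831.13]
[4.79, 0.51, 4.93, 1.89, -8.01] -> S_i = Random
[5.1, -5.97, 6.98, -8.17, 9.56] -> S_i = 5.10*(-1.17)^i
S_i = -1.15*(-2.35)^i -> [-1.15, 2.7, -6.35, 14.92, -35.07]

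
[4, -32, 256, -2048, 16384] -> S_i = 4*-8^i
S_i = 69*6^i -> [69, 414, 2484, 14904, 89424]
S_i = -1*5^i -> [-1, -5, -25, -125, -625]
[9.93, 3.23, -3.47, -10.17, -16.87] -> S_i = 9.93 + -6.70*i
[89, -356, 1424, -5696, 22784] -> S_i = 89*-4^i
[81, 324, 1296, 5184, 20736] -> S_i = 81*4^i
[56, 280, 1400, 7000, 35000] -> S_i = 56*5^i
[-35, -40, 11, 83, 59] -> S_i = Random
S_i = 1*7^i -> [1, 7, 49, 343, 2401]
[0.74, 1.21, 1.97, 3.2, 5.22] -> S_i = 0.74*1.63^i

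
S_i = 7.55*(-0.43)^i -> [7.55, -3.25, 1.4, -0.6, 0.26]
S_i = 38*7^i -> [38, 266, 1862, 13034, 91238]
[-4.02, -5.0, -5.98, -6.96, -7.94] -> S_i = -4.02 + -0.98*i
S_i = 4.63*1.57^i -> [4.63, 7.27, 11.41, 17.92, 28.13]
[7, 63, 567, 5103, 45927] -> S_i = 7*9^i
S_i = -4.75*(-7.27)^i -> [-4.75, 34.53, -251.05, 1825.14, -13268.79]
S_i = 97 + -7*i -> [97, 90, 83, 76, 69]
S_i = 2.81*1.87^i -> [2.81, 5.25, 9.83, 18.38, 34.36]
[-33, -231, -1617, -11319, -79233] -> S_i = -33*7^i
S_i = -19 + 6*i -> [-19, -13, -7, -1, 5]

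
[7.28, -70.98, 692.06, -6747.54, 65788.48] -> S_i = 7.28*(-9.75)^i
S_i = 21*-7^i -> [21, -147, 1029, -7203, 50421]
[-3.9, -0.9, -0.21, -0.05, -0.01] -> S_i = -3.90*0.23^i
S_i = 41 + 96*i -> [41, 137, 233, 329, 425]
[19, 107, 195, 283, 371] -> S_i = 19 + 88*i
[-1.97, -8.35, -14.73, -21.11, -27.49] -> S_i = -1.97 + -6.38*i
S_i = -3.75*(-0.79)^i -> [-3.75, 2.96, -2.34, 1.85, -1.46]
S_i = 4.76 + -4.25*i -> [4.76, 0.51, -3.74, -7.99, -12.24]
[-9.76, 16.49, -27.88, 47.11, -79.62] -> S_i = -9.76*(-1.69)^i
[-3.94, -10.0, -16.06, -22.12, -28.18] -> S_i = -3.94 + -6.06*i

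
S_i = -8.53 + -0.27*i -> [-8.53, -8.8, -9.07, -9.34, -9.61]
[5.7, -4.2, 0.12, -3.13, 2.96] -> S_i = Random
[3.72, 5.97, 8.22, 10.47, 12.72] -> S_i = 3.72 + 2.25*i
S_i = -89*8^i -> [-89, -712, -5696, -45568, -364544]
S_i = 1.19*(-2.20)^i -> [1.19, -2.62, 5.76, -12.67, 27.88]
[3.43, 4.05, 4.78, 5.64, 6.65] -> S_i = 3.43*1.18^i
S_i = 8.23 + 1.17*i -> [8.23, 9.4, 10.57, 11.74, 12.91]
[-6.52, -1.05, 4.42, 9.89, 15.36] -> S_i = -6.52 + 5.47*i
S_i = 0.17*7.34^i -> [0.17, 1.25, 9.16, 67.23, 493.44]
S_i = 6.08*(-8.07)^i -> [6.08, -49.07, 395.96, -3195.39, 25786.82]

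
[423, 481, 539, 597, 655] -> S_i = 423 + 58*i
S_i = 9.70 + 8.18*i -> [9.7, 17.88, 26.06, 34.24, 42.42]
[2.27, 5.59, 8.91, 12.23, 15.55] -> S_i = 2.27 + 3.32*i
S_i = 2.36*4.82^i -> [2.36, 11.38, 54.83, 264.27, 1273.8]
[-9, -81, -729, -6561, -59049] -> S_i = -9*9^i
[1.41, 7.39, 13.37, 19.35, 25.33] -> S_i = 1.41 + 5.98*i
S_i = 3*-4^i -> [3, -12, 48, -192, 768]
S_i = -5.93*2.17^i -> [-5.93, -12.87, -27.92, -60.59, -131.49]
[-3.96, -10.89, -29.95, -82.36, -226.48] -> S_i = -3.96*2.75^i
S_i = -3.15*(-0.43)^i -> [-3.15, 1.35, -0.58, 0.25, -0.11]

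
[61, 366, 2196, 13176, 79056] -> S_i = 61*6^i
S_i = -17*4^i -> [-17, -68, -272, -1088, -4352]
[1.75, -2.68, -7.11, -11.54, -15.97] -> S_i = 1.75 + -4.43*i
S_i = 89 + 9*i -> [89, 98, 107, 116, 125]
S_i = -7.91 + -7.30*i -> [-7.91, -15.21, -22.51, -29.81, -37.11]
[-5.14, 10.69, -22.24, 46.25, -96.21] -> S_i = -5.14*(-2.08)^i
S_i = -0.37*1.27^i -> [-0.37, -0.47, -0.6, -0.76, -0.96]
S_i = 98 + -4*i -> [98, 94, 90, 86, 82]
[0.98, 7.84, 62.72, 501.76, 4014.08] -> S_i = 0.98*8.00^i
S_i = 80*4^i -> [80, 320, 1280, 5120, 20480]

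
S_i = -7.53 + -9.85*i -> [-7.53, -17.38, -27.23, -37.08, -46.93]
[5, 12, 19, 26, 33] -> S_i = 5 + 7*i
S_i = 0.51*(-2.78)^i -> [0.51, -1.42, 3.94, -10.96, 30.46]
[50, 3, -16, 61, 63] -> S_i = Random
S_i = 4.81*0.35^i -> [4.81, 1.68, 0.59, 0.21, 0.07]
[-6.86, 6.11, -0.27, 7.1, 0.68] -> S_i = Random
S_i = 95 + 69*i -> [95, 164, 233, 302, 371]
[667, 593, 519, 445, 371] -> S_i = 667 + -74*i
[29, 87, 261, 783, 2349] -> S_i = 29*3^i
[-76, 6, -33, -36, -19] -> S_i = Random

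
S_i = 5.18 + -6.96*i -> [5.18, -1.78, -8.74, -15.7, -22.66]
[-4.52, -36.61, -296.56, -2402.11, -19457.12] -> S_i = -4.52*8.10^i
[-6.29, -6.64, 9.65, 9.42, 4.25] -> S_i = Random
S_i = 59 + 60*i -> [59, 119, 179, 239, 299]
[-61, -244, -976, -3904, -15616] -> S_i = -61*4^i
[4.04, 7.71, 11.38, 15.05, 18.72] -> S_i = 4.04 + 3.67*i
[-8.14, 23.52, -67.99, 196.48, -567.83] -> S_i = -8.14*(-2.89)^i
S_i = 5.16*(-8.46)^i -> [5.16, -43.65, 369.31, -3124.36, 26432.07]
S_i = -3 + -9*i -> [-3, -12, -21, -30, -39]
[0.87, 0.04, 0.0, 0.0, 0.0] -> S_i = 0.87*0.05^i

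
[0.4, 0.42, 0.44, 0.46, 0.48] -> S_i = 0.40 + 0.02*i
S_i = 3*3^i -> [3, 9, 27, 81, 243]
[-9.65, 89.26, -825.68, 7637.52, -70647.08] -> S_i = -9.65*(-9.25)^i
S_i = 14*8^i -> [14, 112, 896, 7168, 57344]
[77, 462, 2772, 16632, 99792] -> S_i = 77*6^i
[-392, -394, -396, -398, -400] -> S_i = -392 + -2*i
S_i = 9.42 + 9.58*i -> [9.42, 19.0, 28.58, 38.16, 47.74]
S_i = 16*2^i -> [16, 32, 64, 128, 256]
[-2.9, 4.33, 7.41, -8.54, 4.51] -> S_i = Random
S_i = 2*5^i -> [2, 10, 50, 250, 1250]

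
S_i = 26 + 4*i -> [26, 30, 34, 38, 42]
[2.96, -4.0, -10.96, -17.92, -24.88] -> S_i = 2.96 + -6.96*i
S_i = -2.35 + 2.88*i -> [-2.35, 0.53, 3.41, 6.29, 9.17]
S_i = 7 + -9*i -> [7, -2, -11, -20, -29]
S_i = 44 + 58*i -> [44, 102, 160, 218, 276]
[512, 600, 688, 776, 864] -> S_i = 512 + 88*i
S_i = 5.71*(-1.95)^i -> [5.71, -11.13, 21.71, -42.34, 82.56]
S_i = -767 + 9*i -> [-767, -758, -749, -740, -731]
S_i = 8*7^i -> [8, 56, 392, 2744, 19208]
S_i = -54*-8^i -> [-54, 432, -3456, 27648, -221184]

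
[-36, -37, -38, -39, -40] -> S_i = -36 + -1*i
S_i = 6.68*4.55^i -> [6.68, 30.39, 138.29, 629.23, 2863.0]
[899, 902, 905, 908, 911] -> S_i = 899 + 3*i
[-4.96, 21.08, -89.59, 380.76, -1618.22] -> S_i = -4.96*(-4.25)^i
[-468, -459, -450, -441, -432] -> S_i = -468 + 9*i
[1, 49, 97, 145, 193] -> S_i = 1 + 48*i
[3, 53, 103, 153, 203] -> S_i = 3 + 50*i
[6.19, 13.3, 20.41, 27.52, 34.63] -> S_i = 6.19 + 7.11*i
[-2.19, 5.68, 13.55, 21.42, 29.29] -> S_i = -2.19 + 7.87*i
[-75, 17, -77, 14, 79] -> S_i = Random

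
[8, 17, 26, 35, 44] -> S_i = 8 + 9*i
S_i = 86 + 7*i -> [86, 93, 100, 107, 114]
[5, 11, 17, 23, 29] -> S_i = 5 + 6*i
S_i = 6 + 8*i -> [6, 14, 22, 30, 38]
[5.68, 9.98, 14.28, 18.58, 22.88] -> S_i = 5.68 + 4.30*i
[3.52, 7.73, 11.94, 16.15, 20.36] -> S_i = 3.52 + 4.21*i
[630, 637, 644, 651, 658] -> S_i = 630 + 7*i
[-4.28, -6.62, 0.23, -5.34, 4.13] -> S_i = Random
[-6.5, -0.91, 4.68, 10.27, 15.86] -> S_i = -6.50 + 5.59*i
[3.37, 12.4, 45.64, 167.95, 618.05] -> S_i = 3.37*3.68^i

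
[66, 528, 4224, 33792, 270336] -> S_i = 66*8^i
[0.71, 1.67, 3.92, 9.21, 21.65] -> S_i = 0.71*2.35^i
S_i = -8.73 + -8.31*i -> [-8.73, -17.04, -25.35, -33.66, -41.97]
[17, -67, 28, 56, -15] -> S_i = Random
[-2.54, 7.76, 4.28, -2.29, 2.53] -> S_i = Random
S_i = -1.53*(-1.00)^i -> [-1.53, 1.53, -1.53, 1.53, -1.53]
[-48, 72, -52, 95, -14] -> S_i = Random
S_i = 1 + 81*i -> [1, 82, 163, 244, 325]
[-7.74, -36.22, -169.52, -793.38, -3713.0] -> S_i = -7.74*4.68^i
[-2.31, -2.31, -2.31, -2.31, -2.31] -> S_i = -2.31*1.00^i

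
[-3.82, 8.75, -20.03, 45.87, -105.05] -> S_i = -3.82*(-2.29)^i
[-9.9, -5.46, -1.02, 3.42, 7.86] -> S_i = -9.90 + 4.44*i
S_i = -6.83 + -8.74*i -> [-6.83, -15.57, -24.31, -33.05, -41.79]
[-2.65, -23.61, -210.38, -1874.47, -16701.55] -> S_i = -2.65*8.91^i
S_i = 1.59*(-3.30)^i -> [1.59, -5.25, 17.32, -57.14, 188.56]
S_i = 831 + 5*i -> [831, 836, 841, 846, 851]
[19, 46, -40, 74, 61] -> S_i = Random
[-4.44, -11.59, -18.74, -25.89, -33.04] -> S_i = -4.44 + -7.15*i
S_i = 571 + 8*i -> [571, 579, 587, 595, 603]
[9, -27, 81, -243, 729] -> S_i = 9*-3^i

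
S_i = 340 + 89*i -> [340, 429, 518, 607, 696]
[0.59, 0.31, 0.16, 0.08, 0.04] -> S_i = 0.59*0.52^i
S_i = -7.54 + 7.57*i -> [-7.54, 0.03, 7.6, 15.17, 22.74]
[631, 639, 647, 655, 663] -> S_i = 631 + 8*i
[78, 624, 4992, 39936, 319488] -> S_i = 78*8^i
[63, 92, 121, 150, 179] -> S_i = 63 + 29*i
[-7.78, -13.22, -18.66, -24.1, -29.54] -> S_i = -7.78 + -5.44*i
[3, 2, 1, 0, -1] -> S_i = 3 + -1*i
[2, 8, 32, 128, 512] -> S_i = 2*4^i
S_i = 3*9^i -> [3, 27, 243, 2187, 19683]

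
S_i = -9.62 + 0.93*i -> [-9.62, -8.69, -7.76, -6.83, -5.9]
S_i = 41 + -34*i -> [41, 7, -27, -61, -95]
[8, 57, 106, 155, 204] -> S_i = 8 + 49*i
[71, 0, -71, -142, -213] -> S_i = 71 + -71*i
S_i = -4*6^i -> [-4, -24, -144, -864, -5184]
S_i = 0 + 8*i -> [0, 8, 16, 24, 32]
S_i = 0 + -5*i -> [0, -5, -10, -15, -20]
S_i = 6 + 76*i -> [6, 82, 158, 234, 310]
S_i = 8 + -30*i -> [8, -22, -52, -82, -112]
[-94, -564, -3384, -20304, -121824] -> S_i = -94*6^i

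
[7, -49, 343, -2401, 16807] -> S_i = 7*-7^i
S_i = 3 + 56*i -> [3, 59, 115, 171, 227]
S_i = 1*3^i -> [1, 3, 9, 27, 81]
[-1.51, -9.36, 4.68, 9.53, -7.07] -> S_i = Random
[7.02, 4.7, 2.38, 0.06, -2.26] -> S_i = 7.02 + -2.32*i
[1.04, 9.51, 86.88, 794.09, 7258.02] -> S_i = 1.04*9.14^i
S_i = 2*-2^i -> [2, -4, 8, -16, 32]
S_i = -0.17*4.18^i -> [-0.17, -0.71, -2.97, -12.42, -51.9]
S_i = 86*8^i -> [86, 688, 5504, 44032, 352256]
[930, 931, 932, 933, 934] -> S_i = 930 + 1*i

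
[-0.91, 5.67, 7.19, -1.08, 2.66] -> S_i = Random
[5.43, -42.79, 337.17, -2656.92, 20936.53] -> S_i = 5.43*(-7.88)^i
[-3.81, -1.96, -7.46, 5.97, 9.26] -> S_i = Random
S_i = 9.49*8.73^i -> [9.49, 82.85, 723.26, 6314.06, 55121.77]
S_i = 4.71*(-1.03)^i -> [4.71, -4.85, 5.0, -5.15, 5.3]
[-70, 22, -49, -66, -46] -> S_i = Random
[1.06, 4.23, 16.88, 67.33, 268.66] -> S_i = 1.06*3.99^i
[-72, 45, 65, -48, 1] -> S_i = Random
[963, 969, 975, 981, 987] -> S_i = 963 + 6*i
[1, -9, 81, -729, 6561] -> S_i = 1*-9^i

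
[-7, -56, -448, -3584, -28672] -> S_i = -7*8^i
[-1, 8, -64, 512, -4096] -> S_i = -1*-8^i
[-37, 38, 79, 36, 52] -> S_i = Random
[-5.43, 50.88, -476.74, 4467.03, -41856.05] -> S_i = -5.43*(-9.37)^i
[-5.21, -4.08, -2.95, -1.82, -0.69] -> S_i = -5.21 + 1.13*i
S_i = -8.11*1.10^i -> [-8.11, -8.92, -9.81, -10.79, -11.87]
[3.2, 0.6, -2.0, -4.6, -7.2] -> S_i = 3.20 + -2.60*i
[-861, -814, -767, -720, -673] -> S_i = -861 + 47*i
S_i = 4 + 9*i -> [4, 13, 22, 31, 40]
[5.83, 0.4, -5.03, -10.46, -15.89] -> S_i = 5.83 + -5.43*i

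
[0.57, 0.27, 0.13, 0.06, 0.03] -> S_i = 0.57*0.48^i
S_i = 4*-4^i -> [4, -16, 64, -256, 1024]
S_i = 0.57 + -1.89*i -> [0.57, -1.32, -3.21, -5.1, -6.99]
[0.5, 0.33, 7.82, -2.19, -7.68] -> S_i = Random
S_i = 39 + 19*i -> [39, 58, 77, 96, 115]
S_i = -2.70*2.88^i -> [-2.7, -7.78, -22.39, -64.5, -185.75]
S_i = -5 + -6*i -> [-5, -11, -17, -23, -29]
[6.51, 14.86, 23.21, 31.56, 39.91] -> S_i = 6.51 + 8.35*i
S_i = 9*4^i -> [9, 36, 144, 576, 2304]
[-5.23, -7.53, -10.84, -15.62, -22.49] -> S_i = -5.23*1.44^i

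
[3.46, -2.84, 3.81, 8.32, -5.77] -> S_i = Random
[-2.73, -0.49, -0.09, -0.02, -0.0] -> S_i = -2.73*0.18^i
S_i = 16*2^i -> [16, 32, 64, 128, 256]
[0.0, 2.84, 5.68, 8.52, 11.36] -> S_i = -0.00 + 2.84*i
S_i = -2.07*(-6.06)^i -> [-2.07, 12.54, -76.02, 460.67, -2791.65]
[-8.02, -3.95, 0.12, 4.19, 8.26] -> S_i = -8.02 + 4.07*i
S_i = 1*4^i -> [1, 4, 16, 64, 256]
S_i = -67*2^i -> [-67, -134, -268, -536, -1072]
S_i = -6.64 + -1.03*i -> [-6.64, -7.67, -8.7, -9.73, -10.76]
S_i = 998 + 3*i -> [998, 1001, 1004, 1007, 1010]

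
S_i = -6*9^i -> [-6, -54, -486, -4374, -39366]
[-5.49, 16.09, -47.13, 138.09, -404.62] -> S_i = -5.49*(-2.93)^i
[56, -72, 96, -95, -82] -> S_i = Random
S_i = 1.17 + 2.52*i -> [1.17, 3.69, 6.21, 8.73, 11.25]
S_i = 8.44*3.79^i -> [8.44, 31.99, 121.23, 459.47, 1741.4]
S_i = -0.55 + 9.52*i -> [-0.55, 8.97, 18.49, 28.01, 37.53]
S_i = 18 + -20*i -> [18, -2, -22, -42, -62]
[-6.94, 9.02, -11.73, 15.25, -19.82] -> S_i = -6.94*(-1.30)^i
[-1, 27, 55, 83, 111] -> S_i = -1 + 28*i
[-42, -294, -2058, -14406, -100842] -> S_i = -42*7^i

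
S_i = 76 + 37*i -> [76, 113, 150, 187, 224]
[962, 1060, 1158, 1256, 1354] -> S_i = 962 + 98*i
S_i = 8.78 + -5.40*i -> [8.78, 3.38, -2.02, -7.42, -12.82]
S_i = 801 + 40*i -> [801, 841, 881, 921, 961]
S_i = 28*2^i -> [28, 56, 112, 224, 448]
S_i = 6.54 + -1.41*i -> [6.54, 5.13, 3.72, 2.31, 0.9]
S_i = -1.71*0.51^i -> [-1.71, -0.87, -0.44, -0.23, -0.12]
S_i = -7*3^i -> [-7, -21, -63, -189, -567]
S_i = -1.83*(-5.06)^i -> [-1.83, 9.26, -46.85, 237.08, -1199.65]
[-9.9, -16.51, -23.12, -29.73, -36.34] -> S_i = -9.90 + -6.61*i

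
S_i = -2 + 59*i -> [-2, 57, 116, 175, 234]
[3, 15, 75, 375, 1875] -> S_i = 3*5^i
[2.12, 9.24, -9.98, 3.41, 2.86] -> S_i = Random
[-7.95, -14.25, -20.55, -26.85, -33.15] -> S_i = -7.95 + -6.30*i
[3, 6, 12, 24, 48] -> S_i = 3*2^i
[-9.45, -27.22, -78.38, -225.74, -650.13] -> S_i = -9.45*2.88^i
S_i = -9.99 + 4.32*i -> [-9.99, -5.67, -1.35, 2.97, 7.29]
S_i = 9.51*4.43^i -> [9.51, 42.13, 186.63, 826.78, 3662.65]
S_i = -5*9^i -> [-5, -45, -405, -3645, -32805]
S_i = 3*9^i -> [3, 27, 243, 2187, 19683]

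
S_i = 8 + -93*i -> [8, -85, -178, -271, -364]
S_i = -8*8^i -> [-8, -64, -512, -4096, -32768]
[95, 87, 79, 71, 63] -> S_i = 95 + -8*i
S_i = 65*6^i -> [65, 390, 2340, 14040, 84240]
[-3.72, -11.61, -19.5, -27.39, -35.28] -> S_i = -3.72 + -7.89*i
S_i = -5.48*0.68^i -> [-5.48, -3.73, -2.53, -1.72, -1.17]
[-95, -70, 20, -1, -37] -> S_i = Random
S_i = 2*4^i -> [2, 8, 32, 128, 512]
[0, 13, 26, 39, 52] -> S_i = 0 + 13*i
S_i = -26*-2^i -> [-26, 52, -104, 208, -416]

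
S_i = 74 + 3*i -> [74, 77, 80, 83, 86]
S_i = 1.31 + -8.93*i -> [1.31, -7.62, -16.55, -25.48, -34.41]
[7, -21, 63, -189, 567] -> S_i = 7*-3^i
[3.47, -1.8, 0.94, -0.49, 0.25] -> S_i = 3.47*(-0.52)^i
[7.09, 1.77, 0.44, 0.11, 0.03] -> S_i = 7.09*0.25^i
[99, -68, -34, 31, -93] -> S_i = Random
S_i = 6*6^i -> [6, 36, 216, 1296, 7776]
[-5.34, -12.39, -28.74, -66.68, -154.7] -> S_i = -5.34*2.32^i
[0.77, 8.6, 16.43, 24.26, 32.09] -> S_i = 0.77 + 7.83*i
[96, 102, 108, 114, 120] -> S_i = 96 + 6*i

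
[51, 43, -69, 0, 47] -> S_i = Random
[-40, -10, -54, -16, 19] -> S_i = Random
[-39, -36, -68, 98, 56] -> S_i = Random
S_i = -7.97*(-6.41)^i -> [-7.97, 51.09, -327.47, 2099.1, -13455.21]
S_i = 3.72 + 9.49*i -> [3.72, 13.21, 22.7, 32.19, 41.68]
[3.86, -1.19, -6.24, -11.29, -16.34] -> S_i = 3.86 + -5.05*i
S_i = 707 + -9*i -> [707, 698, 689, 680, 671]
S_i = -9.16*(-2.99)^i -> [-9.16, 27.39, -81.89, 244.86, -732.12]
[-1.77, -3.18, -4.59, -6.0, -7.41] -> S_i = -1.77 + -1.41*i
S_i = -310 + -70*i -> [-310, -380, -450, -520, -590]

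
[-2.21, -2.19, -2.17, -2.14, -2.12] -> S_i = -2.21*0.99^i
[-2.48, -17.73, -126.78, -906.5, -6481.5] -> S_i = -2.48*7.15^i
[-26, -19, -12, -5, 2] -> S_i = -26 + 7*i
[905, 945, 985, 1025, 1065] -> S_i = 905 + 40*i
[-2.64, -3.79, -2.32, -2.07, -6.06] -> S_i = Random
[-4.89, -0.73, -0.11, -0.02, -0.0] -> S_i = -4.89*0.15^i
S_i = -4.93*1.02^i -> [-4.93, -5.03, -5.13, -5.23, -5.34]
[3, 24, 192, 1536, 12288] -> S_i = 3*8^i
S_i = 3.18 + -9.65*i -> [3.18, -6.47, -16.12, -25.77, -35.42]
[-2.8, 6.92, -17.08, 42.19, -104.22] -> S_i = -2.80*(-2.47)^i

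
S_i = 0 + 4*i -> [0, 4, 8, 12, 16]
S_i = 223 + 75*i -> [223, 298, 373, 448, 523]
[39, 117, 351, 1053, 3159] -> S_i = 39*3^i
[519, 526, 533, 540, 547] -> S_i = 519 + 7*i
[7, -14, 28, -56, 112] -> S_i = 7*-2^i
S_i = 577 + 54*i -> [577, 631, 685, 739, 793]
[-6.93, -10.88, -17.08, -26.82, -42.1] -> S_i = -6.93*1.57^i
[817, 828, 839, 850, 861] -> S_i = 817 + 11*i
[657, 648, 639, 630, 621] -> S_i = 657 + -9*i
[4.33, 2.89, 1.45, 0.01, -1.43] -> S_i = 4.33 + -1.44*i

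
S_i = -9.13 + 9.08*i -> [-9.13, -0.05, 9.03, 18.11, 27.19]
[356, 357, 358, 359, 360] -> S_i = 356 + 1*i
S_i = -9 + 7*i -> [-9, -2, 5, 12, 19]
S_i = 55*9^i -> [55, 495, 4455, 40095, 360855]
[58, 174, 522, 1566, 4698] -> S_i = 58*3^i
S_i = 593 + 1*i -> [593, 594, 595, 596, 597]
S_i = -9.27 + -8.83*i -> [-9.27, -18.1, -26.93, -35.76, -44.59]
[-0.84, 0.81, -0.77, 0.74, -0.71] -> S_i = -0.84*(-0.96)^i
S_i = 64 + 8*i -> [64, 72, 80, 88, 96]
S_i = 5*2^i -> [5, 10, 20, 40, 80]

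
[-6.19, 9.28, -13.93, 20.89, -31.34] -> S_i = -6.19*(-1.50)^i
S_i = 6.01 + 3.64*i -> [6.01, 9.65, 13.29, 16.93, 20.57]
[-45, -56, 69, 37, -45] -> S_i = Random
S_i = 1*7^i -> [1, 7, 49, 343, 2401]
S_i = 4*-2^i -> [4, -8, 16, -32, 64]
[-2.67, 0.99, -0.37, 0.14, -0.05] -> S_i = -2.67*(-0.37)^i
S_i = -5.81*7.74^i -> [-5.81, -44.97, -348.06, -2694.01, -20851.63]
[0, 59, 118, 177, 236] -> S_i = 0 + 59*i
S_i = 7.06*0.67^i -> [7.06, 4.73, 3.17, 2.12, 1.42]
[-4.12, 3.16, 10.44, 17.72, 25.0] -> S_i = -4.12 + 7.28*i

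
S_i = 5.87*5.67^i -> [5.87, 33.28, 188.71, 1070.01, 6066.95]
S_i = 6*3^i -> [6, 18, 54, 162, 486]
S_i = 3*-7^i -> [3, -21, 147, -1029, 7203]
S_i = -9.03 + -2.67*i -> [-9.03, -11.7, -14.37, -17.04, -19.71]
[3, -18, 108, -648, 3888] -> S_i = 3*-6^i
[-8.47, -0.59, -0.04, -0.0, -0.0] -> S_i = -8.47*0.07^i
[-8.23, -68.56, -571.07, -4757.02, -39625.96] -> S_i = -8.23*8.33^i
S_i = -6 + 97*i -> [-6, 91, 188, 285, 382]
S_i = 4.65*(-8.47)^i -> [4.65, -39.39, 333.6, -2825.55, 23932.42]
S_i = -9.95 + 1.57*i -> [-9.95, -8.38, -6.81, -5.24, -3.67]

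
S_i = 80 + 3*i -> [80, 83, 86, 89, 92]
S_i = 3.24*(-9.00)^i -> [3.24, -29.16, 262.44, -2361.96, 21257.64]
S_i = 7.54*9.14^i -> [7.54, 68.92, 629.89, 5757.18, 52620.64]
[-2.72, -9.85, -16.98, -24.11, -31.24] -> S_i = -2.72 + -7.13*i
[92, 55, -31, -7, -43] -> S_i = Random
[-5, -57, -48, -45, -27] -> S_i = Random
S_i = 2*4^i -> [2, 8, 32, 128, 512]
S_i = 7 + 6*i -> [7, 13, 19, 25, 31]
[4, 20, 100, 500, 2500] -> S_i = 4*5^i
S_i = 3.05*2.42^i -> [3.05, 7.38, 17.86, 43.23, 104.61]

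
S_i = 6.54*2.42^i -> [6.54, 15.83, 38.3, 92.69, 224.31]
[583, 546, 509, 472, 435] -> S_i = 583 + -37*i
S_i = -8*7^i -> [-8, -56, -392, -2744, -19208]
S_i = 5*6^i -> [5, 30, 180, 1080, 6480]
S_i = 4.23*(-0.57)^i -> [4.23, -2.41, 1.37, -0.78, 0.45]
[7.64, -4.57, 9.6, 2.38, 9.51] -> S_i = Random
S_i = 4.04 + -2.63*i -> [4.04, 1.41, -1.22, -3.85, -6.48]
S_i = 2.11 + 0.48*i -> [2.11, 2.59, 3.07, 3.55, 4.03]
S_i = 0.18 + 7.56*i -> [0.18, 7.74, 15.3, 22.86, 30.42]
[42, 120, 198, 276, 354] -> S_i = 42 + 78*i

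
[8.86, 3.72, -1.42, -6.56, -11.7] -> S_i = 8.86 + -5.14*i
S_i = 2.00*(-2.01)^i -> [2.0, -4.02, 8.08, -16.24, 32.64]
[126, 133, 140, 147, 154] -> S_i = 126 + 7*i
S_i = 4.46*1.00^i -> [4.46, 4.46, 4.46, 4.46, 4.46]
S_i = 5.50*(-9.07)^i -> [5.5, -49.89, 452.46, -4103.78, 37221.33]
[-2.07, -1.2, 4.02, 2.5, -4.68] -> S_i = Random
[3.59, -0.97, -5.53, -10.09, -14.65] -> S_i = 3.59 + -4.56*i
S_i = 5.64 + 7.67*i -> [5.64, 13.31, 20.98, 28.65, 36.32]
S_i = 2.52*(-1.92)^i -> [2.52, -4.84, 9.29, -17.84, 34.25]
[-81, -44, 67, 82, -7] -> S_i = Random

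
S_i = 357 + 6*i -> [357, 363, 369, 375, 381]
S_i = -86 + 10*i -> [-86, -76, -66, -56, -46]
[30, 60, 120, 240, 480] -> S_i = 30*2^i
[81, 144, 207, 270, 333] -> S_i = 81 + 63*i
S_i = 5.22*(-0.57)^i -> [5.22, -2.98, 1.7, -0.97, 0.55]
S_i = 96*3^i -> [96, 288, 864, 2592, 7776]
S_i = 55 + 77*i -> [55, 132, 209, 286, 363]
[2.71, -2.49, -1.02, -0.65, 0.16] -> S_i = Random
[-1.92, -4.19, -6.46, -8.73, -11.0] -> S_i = -1.92 + -2.27*i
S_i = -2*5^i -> [-2, -10, -50, -250, -1250]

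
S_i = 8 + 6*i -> [8, 14, 20, 26, 32]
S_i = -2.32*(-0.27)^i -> [-2.32, 0.63, -0.17, 0.05, -0.01]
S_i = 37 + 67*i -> [37, 104, 171, 238, 305]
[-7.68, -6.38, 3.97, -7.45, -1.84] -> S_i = Random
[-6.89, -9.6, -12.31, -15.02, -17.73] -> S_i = -6.89 + -2.71*i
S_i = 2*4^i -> [2, 8, 32, 128, 512]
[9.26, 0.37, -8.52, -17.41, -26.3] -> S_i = 9.26 + -8.89*i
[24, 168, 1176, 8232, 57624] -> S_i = 24*7^i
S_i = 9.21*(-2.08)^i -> [9.21, -19.16, 39.85, -82.88, 172.39]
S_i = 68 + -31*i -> [68, 37, 6, -25, -56]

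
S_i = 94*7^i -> [94, 658, 4606, 32242, 225694]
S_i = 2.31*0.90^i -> [2.31, 2.08, 1.87, 1.68, 1.52]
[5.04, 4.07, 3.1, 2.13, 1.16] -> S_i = 5.04 + -0.97*i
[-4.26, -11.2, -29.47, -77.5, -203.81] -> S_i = -4.26*2.63^i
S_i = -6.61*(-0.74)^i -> [-6.61, 4.89, -3.62, 2.68, -1.98]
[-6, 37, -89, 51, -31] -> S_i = Random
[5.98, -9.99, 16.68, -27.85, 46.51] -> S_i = 5.98*(-1.67)^i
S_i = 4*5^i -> [4, 20, 100, 500, 2500]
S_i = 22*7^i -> [22, 154, 1078, 7546, 52822]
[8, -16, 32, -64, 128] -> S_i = 8*-2^i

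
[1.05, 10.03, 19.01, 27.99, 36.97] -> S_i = 1.05 + 8.98*i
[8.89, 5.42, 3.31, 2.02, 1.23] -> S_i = 8.89*0.61^i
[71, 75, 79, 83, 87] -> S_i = 71 + 4*i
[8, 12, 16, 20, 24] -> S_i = 8 + 4*i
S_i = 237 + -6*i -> [237, 231, 225, 219, 213]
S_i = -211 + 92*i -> [-211, -119, -27, 65, 157]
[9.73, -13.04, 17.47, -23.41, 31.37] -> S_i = 9.73*(-1.34)^i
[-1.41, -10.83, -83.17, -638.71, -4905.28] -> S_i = -1.41*7.68^i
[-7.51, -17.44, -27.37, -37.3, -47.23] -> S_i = -7.51 + -9.93*i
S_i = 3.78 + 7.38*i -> [3.78, 11.16, 18.54, 25.92, 33.3]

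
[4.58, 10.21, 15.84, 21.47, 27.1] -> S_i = 4.58 + 5.63*i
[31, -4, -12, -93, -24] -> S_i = Random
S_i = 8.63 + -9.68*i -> [8.63, -1.05, -10.73, -20.41, -30.09]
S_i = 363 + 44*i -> [363, 407, 451, 495, 539]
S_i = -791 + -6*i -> [-791, -797, -803, -809, -815]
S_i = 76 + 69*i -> [76, 145, 214, 283, 352]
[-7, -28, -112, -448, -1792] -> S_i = -7*4^i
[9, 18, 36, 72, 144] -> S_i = 9*2^i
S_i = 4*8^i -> [4, 32, 256, 2048, 16384]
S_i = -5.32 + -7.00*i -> [-5.32, -12.32, -19.32, -26.32, -33.32]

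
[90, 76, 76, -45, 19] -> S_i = Random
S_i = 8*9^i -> [8, 72, 648, 5832, 52488]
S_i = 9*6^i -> [9, 54, 324, 1944, 11664]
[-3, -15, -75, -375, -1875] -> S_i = -3*5^i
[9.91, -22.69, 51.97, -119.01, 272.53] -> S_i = 9.91*(-2.29)^i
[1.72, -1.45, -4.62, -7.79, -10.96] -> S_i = 1.72 + -3.17*i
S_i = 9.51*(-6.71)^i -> [9.51, -63.81, 428.18, -2873.08, 19278.38]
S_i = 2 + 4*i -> [2, 6, 10, 14, 18]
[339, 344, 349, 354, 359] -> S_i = 339 + 5*i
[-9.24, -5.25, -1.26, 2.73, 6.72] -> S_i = -9.24 + 3.99*i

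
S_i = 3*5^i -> [3, 15, 75, 375, 1875]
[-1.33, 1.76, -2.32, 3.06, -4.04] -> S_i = -1.33*(-1.32)^i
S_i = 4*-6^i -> [4, -24, 144, -864, 5184]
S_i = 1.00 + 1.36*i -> [1.0, 2.36, 3.72, 5.08, 6.44]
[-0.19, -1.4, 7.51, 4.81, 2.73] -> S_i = Random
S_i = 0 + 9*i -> [0, 9, 18, 27, 36]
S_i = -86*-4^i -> [-86, 344, -1376, 5504, -22016]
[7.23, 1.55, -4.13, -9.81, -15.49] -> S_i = 7.23 + -5.68*i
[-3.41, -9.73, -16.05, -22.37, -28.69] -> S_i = -3.41 + -6.32*i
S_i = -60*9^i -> [-60, -540, -4860, -43740, -393660]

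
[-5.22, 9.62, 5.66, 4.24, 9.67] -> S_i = Random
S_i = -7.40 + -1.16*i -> [-7.4, -8.56, -9.72, -10.88, -12.04]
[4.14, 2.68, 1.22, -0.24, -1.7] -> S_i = 4.14 + -1.46*i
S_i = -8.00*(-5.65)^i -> [-8.0, 45.2, -255.38, 1442.9, -8152.37]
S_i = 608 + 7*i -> [608, 615, 622, 629, 636]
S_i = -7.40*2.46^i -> [-7.4, -18.2, -44.78, -110.16, -271.0]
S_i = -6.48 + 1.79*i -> [-6.48, -4.69, -2.9, -1.11, 0.68]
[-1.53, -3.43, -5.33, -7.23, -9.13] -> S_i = -1.53 + -1.90*i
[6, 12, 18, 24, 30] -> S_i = 6 + 6*i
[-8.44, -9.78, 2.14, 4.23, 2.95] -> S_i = Random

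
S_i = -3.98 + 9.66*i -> [-3.98, 5.68, 15.34, 25.0, 34.66]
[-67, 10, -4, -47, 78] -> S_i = Random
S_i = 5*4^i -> [5, 20, 80, 320, 1280]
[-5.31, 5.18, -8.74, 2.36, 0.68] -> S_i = Random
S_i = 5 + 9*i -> [5, 14, 23, 32, 41]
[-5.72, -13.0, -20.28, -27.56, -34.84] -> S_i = -5.72 + -7.28*i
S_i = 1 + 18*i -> [1, 19, 37, 55, 73]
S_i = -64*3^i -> [-64, -192, -576, -1728, -5184]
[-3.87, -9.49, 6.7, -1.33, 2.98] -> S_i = Random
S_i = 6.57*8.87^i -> [6.57, 58.28, 516.91, 4584.97, 40668.66]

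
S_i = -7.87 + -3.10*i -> [-7.87, -10.97, -14.07, -17.17, -20.27]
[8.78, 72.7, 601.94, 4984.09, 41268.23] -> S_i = 8.78*8.28^i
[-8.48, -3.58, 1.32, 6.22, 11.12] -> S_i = -8.48 + 4.90*i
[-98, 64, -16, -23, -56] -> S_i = Random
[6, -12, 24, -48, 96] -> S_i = 6*-2^i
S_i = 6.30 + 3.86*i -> [6.3, 10.16, 14.02, 17.88, 21.74]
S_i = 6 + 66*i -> [6, 72, 138, 204, 270]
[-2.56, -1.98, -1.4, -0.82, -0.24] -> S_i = -2.56 + 0.58*i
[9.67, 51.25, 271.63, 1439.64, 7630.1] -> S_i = 9.67*5.30^i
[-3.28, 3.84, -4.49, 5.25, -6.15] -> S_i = -3.28*(-1.17)^i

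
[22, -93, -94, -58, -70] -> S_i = Random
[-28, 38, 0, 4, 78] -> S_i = Random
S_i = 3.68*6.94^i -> [3.68, 25.54, 177.24, 1230.06, 8536.62]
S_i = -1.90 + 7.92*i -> [-1.9, 6.02, 13.94, 21.86, 29.78]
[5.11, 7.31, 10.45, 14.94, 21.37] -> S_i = 5.11*1.43^i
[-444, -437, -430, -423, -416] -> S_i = -444 + 7*i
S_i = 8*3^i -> [8, 24, 72, 216, 648]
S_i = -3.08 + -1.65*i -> [-3.08, -4.73, -6.38, -8.03, -9.68]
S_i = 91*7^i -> [91, 637, 4459, 31213, 218491]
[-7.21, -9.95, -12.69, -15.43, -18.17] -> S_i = -7.21 + -2.74*i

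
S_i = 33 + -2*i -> [33, 31, 29, 27, 25]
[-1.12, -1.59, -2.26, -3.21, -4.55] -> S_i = -1.12*1.42^i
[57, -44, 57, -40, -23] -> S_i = Random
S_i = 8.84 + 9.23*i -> [8.84, 18.07, 27.3, 36.53, 45.76]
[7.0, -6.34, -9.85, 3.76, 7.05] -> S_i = Random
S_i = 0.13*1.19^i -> [0.13, 0.15, 0.18, 0.22, 0.26]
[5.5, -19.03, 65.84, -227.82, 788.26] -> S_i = 5.50*(-3.46)^i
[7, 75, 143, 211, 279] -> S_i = 7 + 68*i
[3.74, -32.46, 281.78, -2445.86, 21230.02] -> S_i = 3.74*(-8.68)^i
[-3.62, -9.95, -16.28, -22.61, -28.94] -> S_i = -3.62 + -6.33*i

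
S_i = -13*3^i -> [-13, -39, -117, -351, -1053]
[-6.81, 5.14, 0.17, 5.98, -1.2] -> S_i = Random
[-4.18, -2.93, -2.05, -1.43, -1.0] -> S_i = -4.18*0.70^i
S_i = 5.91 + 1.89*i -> [5.91, 7.8, 9.69, 11.58, 13.47]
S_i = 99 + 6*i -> [99, 105, 111, 117, 123]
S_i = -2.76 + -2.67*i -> [-2.76, -5.43, -8.1, -10.77, -13.44]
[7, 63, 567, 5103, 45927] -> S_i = 7*9^i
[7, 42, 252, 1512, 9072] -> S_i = 7*6^i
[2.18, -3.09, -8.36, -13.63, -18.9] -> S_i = 2.18 + -5.27*i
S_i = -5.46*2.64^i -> [-5.46, -14.41, -38.05, -100.46, -265.22]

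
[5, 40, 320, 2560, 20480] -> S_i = 5*8^i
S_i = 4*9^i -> [4, 36, 324, 2916, 26244]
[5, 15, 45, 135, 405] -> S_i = 5*3^i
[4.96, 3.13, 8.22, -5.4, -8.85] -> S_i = Random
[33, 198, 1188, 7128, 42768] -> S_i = 33*6^i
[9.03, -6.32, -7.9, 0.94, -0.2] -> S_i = Random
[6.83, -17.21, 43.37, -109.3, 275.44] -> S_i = 6.83*(-2.52)^i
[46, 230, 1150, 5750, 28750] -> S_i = 46*5^i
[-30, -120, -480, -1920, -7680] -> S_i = -30*4^i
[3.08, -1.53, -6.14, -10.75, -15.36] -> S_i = 3.08 + -4.61*i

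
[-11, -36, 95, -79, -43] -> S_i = Random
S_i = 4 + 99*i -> [4, 103, 202, 301, 400]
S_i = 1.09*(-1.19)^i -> [1.09, -1.3, 1.54, -1.84, 2.19]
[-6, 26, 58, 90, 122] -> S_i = -6 + 32*i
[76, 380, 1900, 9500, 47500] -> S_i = 76*5^i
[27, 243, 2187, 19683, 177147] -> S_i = 27*9^i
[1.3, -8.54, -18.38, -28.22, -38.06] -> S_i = 1.30 + -9.84*i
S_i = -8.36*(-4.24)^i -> [-8.36, 35.45, -150.29, 637.24, -2701.9]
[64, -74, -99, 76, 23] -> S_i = Random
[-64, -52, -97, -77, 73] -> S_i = Random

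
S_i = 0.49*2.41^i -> [0.49, 1.18, 2.85, 6.86, 16.53]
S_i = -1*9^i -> [-1, -9, -81, -729, -6561]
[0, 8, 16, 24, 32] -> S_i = 0 + 8*i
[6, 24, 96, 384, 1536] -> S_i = 6*4^i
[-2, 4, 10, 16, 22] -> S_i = -2 + 6*i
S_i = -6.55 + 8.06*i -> [-6.55, 1.51, 9.57, 17.63, 25.69]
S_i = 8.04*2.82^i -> [8.04, 22.67, 63.94, 180.3, 508.45]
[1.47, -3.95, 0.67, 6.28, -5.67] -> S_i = Random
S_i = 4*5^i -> [4, 20, 100, 500, 2500]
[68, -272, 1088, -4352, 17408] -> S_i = 68*-4^i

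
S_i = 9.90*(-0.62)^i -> [9.9, -6.14, 3.81, -2.36, 1.46]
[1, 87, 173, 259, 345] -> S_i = 1 + 86*i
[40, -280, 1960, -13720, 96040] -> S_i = 40*-7^i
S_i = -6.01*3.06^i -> [-6.01, -18.39, -56.28, -172.2, -526.94]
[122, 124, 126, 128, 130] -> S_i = 122 + 2*i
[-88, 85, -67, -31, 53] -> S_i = Random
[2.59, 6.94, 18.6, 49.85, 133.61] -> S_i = 2.59*2.68^i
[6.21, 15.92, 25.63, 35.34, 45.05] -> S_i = 6.21 + 9.71*i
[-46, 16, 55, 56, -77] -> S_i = Random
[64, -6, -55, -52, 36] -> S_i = Random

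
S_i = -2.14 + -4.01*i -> [-2.14, -6.15, -10.16, -14.17, -18.18]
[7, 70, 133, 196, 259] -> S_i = 7 + 63*i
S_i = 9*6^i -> [9, 54, 324, 1944, 11664]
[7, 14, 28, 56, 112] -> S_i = 7*2^i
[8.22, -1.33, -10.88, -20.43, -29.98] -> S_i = 8.22 + -9.55*i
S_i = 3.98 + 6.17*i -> [3.98, 10.15, 16.32, 22.49, 28.66]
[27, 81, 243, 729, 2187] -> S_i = 27*3^i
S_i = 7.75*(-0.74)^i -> [7.75, -5.74, 4.24, -3.14, 2.32]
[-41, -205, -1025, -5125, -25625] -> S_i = -41*5^i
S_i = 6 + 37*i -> [6, 43, 80, 117, 154]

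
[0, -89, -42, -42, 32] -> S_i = Random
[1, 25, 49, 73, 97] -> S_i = 1 + 24*i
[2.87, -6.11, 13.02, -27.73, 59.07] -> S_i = 2.87*(-2.13)^i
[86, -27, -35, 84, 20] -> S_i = Random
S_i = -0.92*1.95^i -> [-0.92, -1.79, -3.5, -6.82, -13.3]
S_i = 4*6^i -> [4, 24, 144, 864, 5184]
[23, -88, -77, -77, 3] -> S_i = Random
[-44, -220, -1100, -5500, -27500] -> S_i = -44*5^i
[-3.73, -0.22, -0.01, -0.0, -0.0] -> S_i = -3.73*0.06^i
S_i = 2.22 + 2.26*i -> [2.22, 4.48, 6.74, 9.0, 11.26]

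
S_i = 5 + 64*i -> [5, 69, 133, 197, 261]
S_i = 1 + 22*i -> [1, 23, 45, 67, 89]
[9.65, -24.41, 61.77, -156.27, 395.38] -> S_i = 9.65*(-2.53)^i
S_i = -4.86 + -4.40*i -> [-4.86, -9.26, -13.66, -18.06, -22.46]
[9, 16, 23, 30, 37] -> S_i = 9 + 7*i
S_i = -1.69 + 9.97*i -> [-1.69, 8.28, 18.25, 28.22, 38.19]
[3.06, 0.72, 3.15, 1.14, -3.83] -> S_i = Random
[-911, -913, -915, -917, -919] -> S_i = -911 + -2*i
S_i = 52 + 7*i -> [52, 59, 66, 73, 80]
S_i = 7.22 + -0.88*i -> [7.22, 6.34, 5.46, 4.58, 3.7]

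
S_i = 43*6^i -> [43, 258, 1548, 9288, 55728]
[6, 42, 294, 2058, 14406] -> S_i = 6*7^i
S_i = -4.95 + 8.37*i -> [-4.95, 3.42, 11.79, 20.16, 28.53]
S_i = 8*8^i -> [8, 64, 512, 4096, 32768]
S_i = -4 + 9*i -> [-4, 5, 14, 23, 32]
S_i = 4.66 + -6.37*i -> [4.66, -1.71, -8.08, -14.45, -20.82]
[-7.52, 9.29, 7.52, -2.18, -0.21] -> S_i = Random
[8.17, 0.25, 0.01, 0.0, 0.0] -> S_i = 8.17*0.03^i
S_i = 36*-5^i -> [36, -180, 900, -4500, 22500]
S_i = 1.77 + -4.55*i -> [1.77, -2.78, -7.33, -11.88, -16.43]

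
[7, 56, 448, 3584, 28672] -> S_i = 7*8^i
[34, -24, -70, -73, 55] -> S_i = Random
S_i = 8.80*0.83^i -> [8.8, 7.3, 6.06, 5.03, 4.18]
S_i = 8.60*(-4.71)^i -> [8.6, -40.51, 190.78, -898.59, 4232.35]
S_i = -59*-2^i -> [-59, 118, -236, 472, -944]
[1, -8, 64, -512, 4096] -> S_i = 1*-8^i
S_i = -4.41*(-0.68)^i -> [-4.41, 3.0, -2.04, 1.39, -0.94]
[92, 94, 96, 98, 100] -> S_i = 92 + 2*i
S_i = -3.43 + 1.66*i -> [-3.43, -1.77, -0.11, 1.55, 3.21]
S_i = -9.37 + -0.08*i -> [-9.37, -9.45, -9.53, -9.61, -9.69]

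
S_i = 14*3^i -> [14, 42, 126, 378, 1134]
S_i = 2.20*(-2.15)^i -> [2.2, -4.73, 10.17, -21.86, 47.01]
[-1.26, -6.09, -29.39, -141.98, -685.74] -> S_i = -1.26*4.83^i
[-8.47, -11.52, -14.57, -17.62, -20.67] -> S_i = -8.47 + -3.05*i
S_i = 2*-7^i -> [2, -14, 98, -686, 4802]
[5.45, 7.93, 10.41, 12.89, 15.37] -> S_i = 5.45 + 2.48*i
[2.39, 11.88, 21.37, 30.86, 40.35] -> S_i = 2.39 + 9.49*i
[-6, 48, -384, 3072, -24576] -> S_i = -6*-8^i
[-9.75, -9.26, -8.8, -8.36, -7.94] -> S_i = -9.75*0.95^i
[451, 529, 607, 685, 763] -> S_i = 451 + 78*i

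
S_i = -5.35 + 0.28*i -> [-5.35, -5.07, -4.79, -4.51, -4.23]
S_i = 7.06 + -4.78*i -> [7.06, 2.28, -2.5, -7.28, -12.06]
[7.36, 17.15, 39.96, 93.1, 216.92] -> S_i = 7.36*2.33^i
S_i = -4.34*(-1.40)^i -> [-4.34, 6.08, -8.51, 11.91, -16.67]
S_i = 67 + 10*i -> [67, 77, 87, 97, 107]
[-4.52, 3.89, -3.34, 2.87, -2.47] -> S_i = -4.52*(-0.86)^i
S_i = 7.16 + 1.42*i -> [7.16, 8.58, 10.0, 11.42, 12.84]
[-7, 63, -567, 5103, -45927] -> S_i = -7*-9^i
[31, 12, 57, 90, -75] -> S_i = Random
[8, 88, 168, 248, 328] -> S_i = 8 + 80*i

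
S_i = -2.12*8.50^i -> [-2.12, -18.02, -153.17, -1301.95, -11066.53]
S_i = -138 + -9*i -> [-138, -147, -156, -165, -174]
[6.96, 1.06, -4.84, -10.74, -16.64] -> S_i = 6.96 + -5.90*i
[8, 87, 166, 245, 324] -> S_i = 8 + 79*i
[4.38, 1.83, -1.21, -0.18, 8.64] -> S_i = Random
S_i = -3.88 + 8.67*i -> [-3.88, 4.79, 13.46, 22.13, 30.8]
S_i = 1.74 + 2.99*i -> [1.74, 4.73, 7.72, 10.71, 13.7]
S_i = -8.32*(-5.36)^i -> [-8.32, 44.6, -239.03, 1281.2, -6867.24]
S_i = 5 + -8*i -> [5, -3, -11, -19, -27]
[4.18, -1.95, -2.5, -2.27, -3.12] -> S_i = Random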